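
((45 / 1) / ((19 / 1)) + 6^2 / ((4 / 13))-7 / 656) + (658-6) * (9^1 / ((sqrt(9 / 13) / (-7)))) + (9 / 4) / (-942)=233560301 / 1956848-13692 * sqrt(13)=-49247.85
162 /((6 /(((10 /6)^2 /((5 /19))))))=285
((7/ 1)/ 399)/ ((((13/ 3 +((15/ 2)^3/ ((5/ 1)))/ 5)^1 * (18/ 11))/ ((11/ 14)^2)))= 0.00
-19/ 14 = -1.36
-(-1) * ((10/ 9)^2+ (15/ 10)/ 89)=18043/ 14418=1.25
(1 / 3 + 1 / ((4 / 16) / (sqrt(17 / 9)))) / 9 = 1 / 27 + 4*sqrt(17) / 27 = 0.65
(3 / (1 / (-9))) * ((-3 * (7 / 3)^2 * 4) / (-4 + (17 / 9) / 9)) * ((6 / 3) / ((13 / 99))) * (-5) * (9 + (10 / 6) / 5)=330806.35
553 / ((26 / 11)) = 6083 / 26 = 233.96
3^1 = 3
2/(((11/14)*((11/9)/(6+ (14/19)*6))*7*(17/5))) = 3240/3553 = 0.91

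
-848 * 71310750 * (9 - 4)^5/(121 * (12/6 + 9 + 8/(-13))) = -150392123507.81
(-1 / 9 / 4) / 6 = -1 / 216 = -0.00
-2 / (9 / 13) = -26 / 9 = -2.89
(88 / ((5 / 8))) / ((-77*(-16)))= 4 / 35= 0.11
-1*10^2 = -100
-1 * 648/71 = -648/71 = -9.13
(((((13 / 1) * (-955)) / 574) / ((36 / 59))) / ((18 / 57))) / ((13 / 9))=-77.71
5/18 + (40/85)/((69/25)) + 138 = 974399/7038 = 138.45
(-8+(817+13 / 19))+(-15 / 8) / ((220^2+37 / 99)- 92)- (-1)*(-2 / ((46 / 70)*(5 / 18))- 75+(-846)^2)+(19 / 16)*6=2994697940687817 / 4179930346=716446.85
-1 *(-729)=729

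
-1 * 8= -8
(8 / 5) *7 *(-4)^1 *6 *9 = -12096 / 5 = -2419.20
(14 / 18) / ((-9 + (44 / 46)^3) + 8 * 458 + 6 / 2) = 85169 / 400657806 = 0.00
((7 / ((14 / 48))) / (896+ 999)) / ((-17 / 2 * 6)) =-8 / 32215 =-0.00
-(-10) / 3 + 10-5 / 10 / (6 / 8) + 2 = 44 / 3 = 14.67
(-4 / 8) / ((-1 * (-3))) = -1 / 6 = -0.17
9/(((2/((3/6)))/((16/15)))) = 12/5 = 2.40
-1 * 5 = -5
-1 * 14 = -14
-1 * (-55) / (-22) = -5 / 2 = -2.50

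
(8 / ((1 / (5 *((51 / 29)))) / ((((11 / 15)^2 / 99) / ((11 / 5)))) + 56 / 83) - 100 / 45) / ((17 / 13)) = -15823964 / 10088973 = -1.57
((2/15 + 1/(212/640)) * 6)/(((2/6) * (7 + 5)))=1253/265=4.73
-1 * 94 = -94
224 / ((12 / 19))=1064 / 3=354.67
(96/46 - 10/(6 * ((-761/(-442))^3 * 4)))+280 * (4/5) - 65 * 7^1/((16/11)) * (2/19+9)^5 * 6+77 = -70755107138983465472645639/602366835358066488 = -117461823.90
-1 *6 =-6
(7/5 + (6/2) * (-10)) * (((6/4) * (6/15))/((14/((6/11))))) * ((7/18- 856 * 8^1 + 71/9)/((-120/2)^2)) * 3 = 320099/84000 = 3.81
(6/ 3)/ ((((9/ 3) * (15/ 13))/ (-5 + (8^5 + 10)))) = 852098/ 45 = 18935.51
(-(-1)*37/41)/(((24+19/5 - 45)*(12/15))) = -0.07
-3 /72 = -1 /24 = -0.04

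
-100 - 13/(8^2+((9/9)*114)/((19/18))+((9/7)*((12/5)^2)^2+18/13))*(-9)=-1222081825/12287362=-99.46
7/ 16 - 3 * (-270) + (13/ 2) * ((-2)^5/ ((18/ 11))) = 98399/ 144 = 683.33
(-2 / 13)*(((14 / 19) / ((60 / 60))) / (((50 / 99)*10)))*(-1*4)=2772 / 30875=0.09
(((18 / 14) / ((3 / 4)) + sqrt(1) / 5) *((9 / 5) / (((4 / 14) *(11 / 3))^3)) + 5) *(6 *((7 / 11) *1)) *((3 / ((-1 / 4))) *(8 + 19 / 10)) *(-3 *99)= 32589324621 / 30250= 1077333.05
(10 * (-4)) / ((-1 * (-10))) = -4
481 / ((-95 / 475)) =-2405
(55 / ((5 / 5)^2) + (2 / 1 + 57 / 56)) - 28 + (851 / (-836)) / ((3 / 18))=279845 / 11704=23.91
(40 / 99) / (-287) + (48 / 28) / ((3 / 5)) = 81140 / 28413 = 2.86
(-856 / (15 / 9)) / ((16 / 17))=-5457 / 10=-545.70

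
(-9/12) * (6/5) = -9/10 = -0.90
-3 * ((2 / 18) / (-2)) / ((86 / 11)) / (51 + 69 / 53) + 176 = 22885685 / 130032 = 176.00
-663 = -663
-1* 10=-10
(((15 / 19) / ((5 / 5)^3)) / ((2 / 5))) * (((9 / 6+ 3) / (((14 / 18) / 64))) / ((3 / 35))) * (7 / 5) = 226800 / 19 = 11936.84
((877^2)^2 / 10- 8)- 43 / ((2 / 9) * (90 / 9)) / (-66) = 59155941856.39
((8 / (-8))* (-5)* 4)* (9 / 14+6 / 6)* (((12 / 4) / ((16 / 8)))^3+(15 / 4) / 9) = 1495 / 12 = 124.58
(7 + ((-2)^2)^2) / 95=23 / 95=0.24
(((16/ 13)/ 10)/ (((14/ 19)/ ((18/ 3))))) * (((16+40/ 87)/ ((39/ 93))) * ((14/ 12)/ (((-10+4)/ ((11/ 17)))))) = -18555856/ 3749265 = -4.95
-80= -80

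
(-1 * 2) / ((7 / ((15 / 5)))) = -6 / 7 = -0.86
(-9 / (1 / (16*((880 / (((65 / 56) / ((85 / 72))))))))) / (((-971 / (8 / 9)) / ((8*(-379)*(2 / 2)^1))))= -357736.87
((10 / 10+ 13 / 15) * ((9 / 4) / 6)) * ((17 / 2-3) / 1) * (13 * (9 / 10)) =9009 / 200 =45.04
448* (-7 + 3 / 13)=-39424 / 13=-3032.62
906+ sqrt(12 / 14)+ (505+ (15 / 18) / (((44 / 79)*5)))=sqrt(42) / 7+ 372583 / 264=1412.23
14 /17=0.82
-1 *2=-2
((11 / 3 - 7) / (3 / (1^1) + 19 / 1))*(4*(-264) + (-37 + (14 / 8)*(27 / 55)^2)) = 13220197 / 79860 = 165.54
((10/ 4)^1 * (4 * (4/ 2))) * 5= 100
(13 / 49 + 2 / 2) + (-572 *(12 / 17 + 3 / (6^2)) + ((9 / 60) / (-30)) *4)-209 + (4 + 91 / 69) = -626372109 / 957950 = -653.87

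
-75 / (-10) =15 / 2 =7.50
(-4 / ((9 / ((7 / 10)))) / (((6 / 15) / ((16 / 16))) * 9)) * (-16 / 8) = 14 / 81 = 0.17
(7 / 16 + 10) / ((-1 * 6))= -167 / 96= -1.74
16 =16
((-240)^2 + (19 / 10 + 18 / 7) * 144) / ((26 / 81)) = 82560708 / 455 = 181452.11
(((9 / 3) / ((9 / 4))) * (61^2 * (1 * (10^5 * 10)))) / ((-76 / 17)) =-63257000000 / 57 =-1109771929.82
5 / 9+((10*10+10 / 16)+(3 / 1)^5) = 24781 / 72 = 344.18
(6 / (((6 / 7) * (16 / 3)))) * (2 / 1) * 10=105 / 4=26.25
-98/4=-24.50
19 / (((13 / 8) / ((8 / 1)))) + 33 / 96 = 39055 / 416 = 93.88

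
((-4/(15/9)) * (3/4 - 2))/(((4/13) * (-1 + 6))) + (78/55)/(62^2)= 412347/211420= 1.95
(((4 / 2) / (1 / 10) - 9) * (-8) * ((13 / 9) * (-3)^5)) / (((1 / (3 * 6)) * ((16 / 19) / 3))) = 1980693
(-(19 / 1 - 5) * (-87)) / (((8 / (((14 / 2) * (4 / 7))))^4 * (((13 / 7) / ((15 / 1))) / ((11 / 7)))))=100485 / 104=966.20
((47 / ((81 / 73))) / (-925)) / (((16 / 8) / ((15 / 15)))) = -3431 / 149850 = -0.02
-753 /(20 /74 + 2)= -9287 /28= -331.68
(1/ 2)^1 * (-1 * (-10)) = 5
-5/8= -0.62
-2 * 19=-38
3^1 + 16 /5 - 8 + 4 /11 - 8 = -519 /55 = -9.44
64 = 64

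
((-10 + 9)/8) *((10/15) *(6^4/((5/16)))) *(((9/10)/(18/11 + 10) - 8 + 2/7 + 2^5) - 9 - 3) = -4272.67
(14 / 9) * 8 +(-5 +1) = 76 / 9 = 8.44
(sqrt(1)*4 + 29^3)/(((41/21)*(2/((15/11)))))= 7683795/902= 8518.62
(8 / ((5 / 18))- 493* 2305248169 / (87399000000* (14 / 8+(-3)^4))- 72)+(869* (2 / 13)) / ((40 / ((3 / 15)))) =-308735940054817 / 7232267250000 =-42.69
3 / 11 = 0.27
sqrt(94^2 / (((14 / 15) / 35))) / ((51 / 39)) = 3055 * sqrt(6) / 17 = 440.19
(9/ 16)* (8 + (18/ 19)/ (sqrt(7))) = 4.70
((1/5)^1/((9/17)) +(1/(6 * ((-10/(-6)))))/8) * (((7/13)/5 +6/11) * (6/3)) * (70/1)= 918589/25740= 35.69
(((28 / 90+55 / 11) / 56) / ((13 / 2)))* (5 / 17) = 239 / 55692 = 0.00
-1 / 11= -0.09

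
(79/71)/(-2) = -79/142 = -0.56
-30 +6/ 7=-29.14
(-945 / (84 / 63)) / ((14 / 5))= -2025 / 8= -253.12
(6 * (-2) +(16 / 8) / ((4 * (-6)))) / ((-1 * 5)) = 29 / 12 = 2.42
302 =302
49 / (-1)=-49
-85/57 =-1.49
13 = 13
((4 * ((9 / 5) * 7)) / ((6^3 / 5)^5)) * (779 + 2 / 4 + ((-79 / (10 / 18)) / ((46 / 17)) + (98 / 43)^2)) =136219134625 / 555432134418432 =0.00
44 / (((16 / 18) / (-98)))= -4851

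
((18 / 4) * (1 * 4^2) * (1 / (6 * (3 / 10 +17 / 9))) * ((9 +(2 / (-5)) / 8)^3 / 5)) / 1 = 154854153 / 197000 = 786.06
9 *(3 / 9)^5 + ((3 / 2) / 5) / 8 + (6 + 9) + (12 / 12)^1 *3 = 39041 / 2160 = 18.07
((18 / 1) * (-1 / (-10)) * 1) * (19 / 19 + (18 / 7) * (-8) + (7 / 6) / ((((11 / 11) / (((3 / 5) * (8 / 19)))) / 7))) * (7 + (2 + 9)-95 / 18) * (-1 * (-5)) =-2666247 / 1330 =-2004.70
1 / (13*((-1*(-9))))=1 / 117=0.01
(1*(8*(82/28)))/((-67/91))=-2132/67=-31.82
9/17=0.53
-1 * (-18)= 18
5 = 5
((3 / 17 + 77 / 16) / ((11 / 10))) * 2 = 6785 / 748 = 9.07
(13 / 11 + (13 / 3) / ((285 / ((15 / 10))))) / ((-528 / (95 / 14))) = -1079 / 69696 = -0.02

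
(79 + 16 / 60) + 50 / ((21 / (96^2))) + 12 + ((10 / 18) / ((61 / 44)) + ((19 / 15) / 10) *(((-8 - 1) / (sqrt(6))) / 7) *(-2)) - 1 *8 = 19 *sqrt(6) / 350 + 423239669 / 19215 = 22026.66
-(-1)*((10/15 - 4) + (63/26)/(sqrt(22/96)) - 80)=-78.27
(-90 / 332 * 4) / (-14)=45 / 581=0.08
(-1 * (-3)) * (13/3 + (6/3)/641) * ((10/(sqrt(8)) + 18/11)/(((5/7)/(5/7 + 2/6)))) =100068/3205 + 91729 * sqrt(2)/1923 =98.68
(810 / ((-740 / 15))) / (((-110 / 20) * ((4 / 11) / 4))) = 1215 / 37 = 32.84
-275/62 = -4.44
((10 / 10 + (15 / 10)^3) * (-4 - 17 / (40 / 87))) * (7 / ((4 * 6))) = -80311 / 1536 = -52.29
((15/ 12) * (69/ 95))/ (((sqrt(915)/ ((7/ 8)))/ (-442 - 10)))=-18193 * sqrt(915)/ 46360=-11.87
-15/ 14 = -1.07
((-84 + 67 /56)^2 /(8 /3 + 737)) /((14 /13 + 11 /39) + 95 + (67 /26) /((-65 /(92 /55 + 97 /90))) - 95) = 26980957285425 /3638154917264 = 7.42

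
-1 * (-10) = 10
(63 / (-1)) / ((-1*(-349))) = -63 / 349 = -0.18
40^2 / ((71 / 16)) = 25600 / 71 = 360.56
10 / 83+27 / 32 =2561 / 2656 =0.96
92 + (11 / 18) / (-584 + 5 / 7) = 6761371 / 73494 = 92.00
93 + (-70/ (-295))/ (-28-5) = 181057/ 1947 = 92.99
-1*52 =-52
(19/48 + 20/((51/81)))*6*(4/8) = 26243/272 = 96.48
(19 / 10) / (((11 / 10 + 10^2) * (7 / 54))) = 342 / 2359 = 0.14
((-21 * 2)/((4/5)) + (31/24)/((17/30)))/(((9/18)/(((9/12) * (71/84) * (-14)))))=242465/272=891.42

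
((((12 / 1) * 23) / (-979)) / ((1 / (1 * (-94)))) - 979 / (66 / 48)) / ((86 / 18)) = -6039936 / 42097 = -143.48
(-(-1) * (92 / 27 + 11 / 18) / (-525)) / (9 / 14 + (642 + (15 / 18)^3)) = -868 / 72941325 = -0.00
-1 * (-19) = 19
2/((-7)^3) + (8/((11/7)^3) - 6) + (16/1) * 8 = 56635556/456533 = 124.06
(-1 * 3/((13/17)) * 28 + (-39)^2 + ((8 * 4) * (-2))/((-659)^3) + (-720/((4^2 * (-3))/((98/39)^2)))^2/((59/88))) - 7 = 64168709899506663686/4340344225875489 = 14784.24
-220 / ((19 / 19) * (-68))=55 / 17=3.24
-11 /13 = -0.85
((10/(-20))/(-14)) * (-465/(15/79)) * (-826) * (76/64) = 2745329/32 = 85791.53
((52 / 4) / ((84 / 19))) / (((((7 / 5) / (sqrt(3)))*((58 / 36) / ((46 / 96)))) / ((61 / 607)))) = 1732705*sqrt(3) / 27601504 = 0.11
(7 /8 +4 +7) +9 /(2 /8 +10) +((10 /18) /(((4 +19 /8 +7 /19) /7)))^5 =2192060972673221467 /171029820321225000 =12.82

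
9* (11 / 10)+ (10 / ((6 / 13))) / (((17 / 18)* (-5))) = 903 / 170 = 5.31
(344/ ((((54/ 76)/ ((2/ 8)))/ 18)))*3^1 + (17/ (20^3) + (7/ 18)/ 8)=470595653/ 72000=6536.05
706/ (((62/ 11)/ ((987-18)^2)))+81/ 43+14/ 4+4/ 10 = 1567773869187/ 13330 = 117612443.30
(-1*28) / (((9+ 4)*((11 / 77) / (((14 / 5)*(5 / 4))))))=-686 / 13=-52.77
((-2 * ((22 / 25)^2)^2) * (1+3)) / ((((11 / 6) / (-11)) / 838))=24122.15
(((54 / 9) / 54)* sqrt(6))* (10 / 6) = 5* sqrt(6) / 27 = 0.45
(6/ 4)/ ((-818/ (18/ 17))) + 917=12751775/ 13906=917.00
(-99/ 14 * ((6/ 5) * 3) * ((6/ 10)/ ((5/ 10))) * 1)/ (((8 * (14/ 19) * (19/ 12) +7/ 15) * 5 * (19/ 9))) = -48114/ 162925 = -0.30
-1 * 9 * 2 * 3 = -54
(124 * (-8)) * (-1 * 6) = 5952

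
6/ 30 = 0.20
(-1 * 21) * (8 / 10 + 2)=-294 / 5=-58.80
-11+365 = 354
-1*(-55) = 55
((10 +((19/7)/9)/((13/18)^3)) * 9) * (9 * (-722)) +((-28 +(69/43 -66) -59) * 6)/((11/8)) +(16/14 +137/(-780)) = -275970587562223/436456020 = -632298.73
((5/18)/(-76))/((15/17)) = -17/4104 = -0.00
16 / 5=3.20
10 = 10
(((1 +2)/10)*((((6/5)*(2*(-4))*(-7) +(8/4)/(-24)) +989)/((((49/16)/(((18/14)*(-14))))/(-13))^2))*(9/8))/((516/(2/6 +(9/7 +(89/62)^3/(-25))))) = 162881354080281213/26912481863750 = 6052.26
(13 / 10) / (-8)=-13 / 80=-0.16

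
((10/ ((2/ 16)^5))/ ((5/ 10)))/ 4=163840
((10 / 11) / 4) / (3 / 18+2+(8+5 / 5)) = 15 / 737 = 0.02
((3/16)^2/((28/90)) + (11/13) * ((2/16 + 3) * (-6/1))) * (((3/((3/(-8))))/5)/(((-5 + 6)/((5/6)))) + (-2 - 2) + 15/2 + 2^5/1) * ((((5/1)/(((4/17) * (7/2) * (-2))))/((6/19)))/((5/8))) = 8278.13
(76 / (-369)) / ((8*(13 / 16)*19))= -8 / 4797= -0.00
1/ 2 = 0.50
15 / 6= 2.50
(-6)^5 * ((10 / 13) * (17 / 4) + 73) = -7709904 / 13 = -593069.54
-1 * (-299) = 299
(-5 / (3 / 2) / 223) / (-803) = 10 / 537207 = 0.00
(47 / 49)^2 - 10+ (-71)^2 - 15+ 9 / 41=5017.14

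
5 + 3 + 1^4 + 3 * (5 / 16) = 159 / 16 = 9.94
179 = 179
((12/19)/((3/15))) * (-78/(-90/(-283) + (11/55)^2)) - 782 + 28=-69398758/48127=-1441.99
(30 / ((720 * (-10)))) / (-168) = 1 / 40320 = 0.00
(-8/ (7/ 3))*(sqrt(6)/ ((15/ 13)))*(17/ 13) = -136*sqrt(6)/ 35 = -9.52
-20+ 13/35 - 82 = -3557/35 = -101.63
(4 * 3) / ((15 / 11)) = 44 / 5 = 8.80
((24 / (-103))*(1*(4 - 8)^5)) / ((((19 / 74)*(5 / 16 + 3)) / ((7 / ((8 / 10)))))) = 254607360 / 103721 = 2454.73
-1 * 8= -8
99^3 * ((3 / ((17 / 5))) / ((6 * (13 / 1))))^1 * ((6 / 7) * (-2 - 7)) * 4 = -523961460 / 1547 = -338695.19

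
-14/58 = -7/29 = -0.24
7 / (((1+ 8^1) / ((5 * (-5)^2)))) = 875 / 9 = 97.22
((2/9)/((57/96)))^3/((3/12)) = 1048576/5000211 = 0.21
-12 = -12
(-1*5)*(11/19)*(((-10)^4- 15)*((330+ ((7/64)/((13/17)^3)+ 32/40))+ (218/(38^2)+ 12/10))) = -9265805978300025/964430272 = -9607543.69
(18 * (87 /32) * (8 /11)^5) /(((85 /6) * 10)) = 4810752 /68446675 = 0.07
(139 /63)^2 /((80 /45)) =19321 /7056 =2.74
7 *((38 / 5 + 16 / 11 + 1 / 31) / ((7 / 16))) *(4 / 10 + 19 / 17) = 31977552 / 144925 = 220.65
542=542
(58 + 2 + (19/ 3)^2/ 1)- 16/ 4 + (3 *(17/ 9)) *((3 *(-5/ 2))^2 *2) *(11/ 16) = 153905/ 288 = 534.39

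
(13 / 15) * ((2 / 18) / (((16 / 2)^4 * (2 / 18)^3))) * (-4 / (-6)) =117 / 10240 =0.01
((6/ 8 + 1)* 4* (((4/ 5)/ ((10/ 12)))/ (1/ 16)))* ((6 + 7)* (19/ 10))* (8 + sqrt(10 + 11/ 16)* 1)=248976* sqrt(19)/ 125 + 2655744/ 125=29928.04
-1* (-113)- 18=95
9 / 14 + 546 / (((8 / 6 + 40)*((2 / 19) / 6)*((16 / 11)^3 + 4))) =145857897 / 1362760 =107.03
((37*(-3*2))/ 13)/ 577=-222/ 7501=-0.03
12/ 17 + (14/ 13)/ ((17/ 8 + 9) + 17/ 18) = 152700/ 192049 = 0.80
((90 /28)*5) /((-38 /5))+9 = 3663 /532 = 6.89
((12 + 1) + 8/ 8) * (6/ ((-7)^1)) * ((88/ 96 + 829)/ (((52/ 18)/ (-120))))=5377860/ 13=413681.54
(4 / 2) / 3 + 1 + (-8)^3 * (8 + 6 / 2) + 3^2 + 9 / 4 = -67429 / 12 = -5619.08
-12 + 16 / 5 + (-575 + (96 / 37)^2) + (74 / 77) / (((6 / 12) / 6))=-298074027 / 527065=-565.54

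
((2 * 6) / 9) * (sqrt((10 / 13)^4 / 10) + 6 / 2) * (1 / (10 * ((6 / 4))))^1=8 * sqrt(10) / 1521 + 4 / 15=0.28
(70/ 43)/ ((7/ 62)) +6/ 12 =1283/ 86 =14.92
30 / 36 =5 / 6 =0.83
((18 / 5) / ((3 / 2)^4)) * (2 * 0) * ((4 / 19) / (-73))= 0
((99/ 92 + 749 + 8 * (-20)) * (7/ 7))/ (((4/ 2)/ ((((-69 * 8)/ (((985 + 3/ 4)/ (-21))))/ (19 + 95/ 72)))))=140711904/ 824087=170.75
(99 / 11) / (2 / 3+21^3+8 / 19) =0.00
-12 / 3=-4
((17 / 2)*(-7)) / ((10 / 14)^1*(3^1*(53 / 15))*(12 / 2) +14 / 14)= -833 / 650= -1.28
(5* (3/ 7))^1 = 15/ 7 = 2.14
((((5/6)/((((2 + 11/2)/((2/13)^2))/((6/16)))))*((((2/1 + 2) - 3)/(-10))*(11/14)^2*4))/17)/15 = -121/126699300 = -0.00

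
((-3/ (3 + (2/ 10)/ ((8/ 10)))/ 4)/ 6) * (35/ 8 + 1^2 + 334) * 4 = -2715/ 52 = -52.21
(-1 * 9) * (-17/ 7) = 21.86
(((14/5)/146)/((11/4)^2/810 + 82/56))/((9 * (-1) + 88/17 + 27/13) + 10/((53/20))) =82646928/12872320169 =0.01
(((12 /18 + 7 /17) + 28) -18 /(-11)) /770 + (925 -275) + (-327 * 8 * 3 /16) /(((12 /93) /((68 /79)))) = -44739208223 /17062815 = -2622.03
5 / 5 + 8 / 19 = 27 / 19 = 1.42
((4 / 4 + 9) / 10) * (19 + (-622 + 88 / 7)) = -590.43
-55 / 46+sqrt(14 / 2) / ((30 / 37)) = -55 / 46+37 * sqrt(7) / 30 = 2.07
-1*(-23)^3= 12167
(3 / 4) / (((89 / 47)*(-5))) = -141 / 1780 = -0.08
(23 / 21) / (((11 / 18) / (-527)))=-72726 / 77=-944.49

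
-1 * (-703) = 703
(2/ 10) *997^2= 994009/ 5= 198801.80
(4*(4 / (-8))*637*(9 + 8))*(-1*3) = 64974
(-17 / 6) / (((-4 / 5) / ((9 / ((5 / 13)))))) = 663 / 8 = 82.88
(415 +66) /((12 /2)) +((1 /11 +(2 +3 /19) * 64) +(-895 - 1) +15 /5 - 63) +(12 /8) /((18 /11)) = -1847695 /2508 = -736.72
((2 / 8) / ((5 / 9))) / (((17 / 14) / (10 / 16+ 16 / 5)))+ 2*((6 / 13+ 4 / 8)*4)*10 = 407371 / 5200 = 78.34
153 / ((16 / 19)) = 2907 / 16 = 181.69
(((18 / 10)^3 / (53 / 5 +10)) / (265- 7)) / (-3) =-81 / 221450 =-0.00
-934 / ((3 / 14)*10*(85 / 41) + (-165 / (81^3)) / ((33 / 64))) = -142457011578 / 677495435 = -210.27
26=26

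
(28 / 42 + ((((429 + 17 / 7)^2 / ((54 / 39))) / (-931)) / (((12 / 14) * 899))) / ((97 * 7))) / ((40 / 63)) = 35788202263 / 34098117060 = 1.05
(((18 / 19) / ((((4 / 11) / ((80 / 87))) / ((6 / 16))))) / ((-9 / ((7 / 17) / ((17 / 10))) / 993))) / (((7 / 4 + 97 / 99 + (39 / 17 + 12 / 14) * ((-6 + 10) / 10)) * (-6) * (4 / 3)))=1324686825 / 1761361313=0.75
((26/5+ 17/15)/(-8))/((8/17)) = -1.68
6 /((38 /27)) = 81 /19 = 4.26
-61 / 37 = -1.65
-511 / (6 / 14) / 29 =-3577 / 87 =-41.11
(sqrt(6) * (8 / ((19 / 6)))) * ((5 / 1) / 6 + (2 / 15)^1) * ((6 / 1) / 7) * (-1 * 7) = -1392 * sqrt(6) / 95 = -35.89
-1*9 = -9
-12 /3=-4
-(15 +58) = -73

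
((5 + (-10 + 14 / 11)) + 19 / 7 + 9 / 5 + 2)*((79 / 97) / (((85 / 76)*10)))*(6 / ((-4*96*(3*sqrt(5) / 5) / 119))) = -1610573*sqrt(5) / 12804000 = -0.28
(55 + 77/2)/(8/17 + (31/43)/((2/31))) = 136697/17025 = 8.03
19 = 19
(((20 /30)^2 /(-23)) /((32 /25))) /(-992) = 25 /1642752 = 0.00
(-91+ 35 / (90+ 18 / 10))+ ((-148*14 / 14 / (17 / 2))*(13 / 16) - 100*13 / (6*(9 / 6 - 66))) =-4002925 / 39474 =-101.41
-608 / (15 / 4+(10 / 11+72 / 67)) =-1792384 / 16903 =-106.04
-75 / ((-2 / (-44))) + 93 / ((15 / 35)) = -1433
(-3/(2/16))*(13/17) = -312/17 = -18.35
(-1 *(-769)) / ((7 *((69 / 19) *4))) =14611 / 1932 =7.56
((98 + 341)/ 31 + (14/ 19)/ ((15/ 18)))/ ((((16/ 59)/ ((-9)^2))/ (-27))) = -5717323197/ 47120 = -121335.38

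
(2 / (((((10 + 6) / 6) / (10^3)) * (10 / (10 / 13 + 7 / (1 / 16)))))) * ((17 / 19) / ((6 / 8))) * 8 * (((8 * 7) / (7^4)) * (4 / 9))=638003200 / 762489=836.74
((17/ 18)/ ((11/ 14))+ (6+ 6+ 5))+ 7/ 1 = 25.20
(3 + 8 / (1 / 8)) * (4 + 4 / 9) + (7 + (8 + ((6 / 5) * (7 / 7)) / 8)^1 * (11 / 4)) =235577 / 720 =327.19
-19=-19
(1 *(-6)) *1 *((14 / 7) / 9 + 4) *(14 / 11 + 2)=-912 / 11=-82.91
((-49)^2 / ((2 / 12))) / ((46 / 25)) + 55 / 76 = 13686965 / 1748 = 7830.07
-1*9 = -9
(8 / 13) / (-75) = -8 / 975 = -0.01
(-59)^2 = 3481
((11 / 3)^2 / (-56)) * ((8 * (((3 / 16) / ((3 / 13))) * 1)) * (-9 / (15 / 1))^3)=4719 / 14000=0.34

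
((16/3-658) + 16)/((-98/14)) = 1910/21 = 90.95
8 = 8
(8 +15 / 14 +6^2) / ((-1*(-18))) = 631 / 252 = 2.50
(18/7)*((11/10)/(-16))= -0.18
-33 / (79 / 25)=-825 / 79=-10.44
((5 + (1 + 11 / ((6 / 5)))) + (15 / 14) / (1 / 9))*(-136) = -70856 / 21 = -3374.10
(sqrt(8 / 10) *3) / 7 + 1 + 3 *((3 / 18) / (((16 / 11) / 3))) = 6 *sqrt(5) / 35 + 65 / 32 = 2.41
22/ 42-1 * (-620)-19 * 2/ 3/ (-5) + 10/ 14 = 21832/ 35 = 623.77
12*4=48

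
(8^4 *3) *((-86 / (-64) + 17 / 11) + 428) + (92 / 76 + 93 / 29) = 32091606806 / 6061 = 5294770.96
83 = 83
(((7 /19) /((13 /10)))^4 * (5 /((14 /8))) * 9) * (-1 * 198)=-122245200000 /3722098081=-32.84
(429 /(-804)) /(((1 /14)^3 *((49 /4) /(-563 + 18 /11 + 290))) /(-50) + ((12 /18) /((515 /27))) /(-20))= 123104982000 /403114009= 305.39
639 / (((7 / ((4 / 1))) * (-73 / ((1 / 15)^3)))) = -284 / 191625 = -0.00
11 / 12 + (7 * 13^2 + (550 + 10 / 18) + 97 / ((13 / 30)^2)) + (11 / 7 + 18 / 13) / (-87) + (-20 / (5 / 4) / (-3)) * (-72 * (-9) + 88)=7628100607 / 1235052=6176.34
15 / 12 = 5 / 4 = 1.25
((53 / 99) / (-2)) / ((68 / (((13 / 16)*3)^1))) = -689 / 71808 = -0.01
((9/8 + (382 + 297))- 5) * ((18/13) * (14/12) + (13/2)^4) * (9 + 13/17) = 166594963007/14144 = 11778490.03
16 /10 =8 /5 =1.60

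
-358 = -358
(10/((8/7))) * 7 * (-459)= -28113.75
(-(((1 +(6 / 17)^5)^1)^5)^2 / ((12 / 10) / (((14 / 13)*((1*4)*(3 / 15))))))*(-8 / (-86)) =-3938980262422053504185705767742012543536909173456090047271154288 / 55844336007810214424519045283646353948623191322608349227581846573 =-0.07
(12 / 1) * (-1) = -12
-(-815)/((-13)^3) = -815/2197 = -0.37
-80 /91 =-0.88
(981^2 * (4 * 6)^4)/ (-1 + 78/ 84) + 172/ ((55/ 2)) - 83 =-245851978018941/ 55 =-4470035963980.75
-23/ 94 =-0.24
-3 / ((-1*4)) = 3 / 4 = 0.75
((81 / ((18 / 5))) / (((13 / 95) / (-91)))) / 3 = -9975 / 2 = -4987.50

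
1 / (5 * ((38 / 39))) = 39 / 190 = 0.21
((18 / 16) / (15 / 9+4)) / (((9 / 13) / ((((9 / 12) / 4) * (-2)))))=-117 / 1088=-0.11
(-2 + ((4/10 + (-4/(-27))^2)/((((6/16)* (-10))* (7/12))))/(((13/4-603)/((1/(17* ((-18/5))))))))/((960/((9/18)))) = -9365228813/8990596036800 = -0.00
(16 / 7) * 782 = 12512 / 7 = 1787.43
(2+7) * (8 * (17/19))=1224/19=64.42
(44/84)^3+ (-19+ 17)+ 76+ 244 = 318.14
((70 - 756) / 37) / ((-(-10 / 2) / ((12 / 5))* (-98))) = 84 / 925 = 0.09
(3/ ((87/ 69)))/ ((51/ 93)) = 2139/ 493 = 4.34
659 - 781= -122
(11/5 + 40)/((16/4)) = 211/20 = 10.55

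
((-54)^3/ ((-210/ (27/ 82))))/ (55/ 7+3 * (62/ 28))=708588/ 41615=17.03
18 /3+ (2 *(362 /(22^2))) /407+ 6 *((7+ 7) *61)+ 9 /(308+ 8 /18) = 701325108823 /136709672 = 5130.03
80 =80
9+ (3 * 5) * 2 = 39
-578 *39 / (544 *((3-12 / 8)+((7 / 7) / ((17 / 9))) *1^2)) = -3757 / 184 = -20.42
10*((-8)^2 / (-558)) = -320 / 279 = -1.15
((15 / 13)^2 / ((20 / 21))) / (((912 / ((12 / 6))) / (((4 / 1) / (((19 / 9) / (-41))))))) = -116235 / 488072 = -0.24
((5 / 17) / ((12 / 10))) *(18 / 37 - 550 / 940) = -0.02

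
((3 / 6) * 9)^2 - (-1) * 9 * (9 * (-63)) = -20331 / 4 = -5082.75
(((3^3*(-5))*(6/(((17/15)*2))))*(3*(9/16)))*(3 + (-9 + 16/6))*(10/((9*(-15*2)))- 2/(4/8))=-1103625/136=-8114.89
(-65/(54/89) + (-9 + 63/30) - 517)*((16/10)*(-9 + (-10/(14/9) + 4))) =10904192/945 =11538.83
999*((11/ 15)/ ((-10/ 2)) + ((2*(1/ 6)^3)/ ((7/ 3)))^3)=-146.52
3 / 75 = 1 / 25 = 0.04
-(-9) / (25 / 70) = 126 / 5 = 25.20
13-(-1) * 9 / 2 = 17.50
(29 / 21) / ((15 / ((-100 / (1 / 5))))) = -2900 / 63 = -46.03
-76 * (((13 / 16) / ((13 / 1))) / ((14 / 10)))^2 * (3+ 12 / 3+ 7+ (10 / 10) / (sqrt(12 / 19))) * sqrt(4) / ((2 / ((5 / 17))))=-2375 / 3808 - 2375 * sqrt(57) / 319872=-0.68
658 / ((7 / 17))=1598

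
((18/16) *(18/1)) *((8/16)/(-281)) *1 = -81/2248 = -0.04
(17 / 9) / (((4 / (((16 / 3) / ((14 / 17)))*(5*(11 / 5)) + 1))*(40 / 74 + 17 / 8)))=1908386 / 149121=12.80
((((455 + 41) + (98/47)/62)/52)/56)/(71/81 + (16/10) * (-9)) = -292702005/23237727968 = -0.01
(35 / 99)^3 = 42875 / 970299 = 0.04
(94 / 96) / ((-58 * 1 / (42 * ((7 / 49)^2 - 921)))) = 265127 / 406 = 653.02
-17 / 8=-2.12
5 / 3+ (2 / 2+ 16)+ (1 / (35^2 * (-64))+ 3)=5095997 / 235200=21.67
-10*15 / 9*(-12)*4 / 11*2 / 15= 9.70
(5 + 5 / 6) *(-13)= -455 / 6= -75.83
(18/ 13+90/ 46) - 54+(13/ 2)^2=-8.41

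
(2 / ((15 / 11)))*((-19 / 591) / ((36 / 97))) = -20273 / 159570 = -0.13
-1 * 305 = -305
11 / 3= 3.67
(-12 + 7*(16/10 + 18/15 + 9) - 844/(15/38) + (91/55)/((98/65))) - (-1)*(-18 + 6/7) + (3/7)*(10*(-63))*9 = -1489481/330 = -4513.58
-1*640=-640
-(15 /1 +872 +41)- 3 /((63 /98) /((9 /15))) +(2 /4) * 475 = -6933 /10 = -693.30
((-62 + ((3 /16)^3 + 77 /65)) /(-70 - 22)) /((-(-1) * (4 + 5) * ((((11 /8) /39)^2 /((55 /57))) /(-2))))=-210466529 /1845888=-114.02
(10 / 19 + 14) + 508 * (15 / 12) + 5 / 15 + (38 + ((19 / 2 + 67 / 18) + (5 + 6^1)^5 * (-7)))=-192658162 / 171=-1126655.92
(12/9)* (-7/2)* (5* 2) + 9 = -113/3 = -37.67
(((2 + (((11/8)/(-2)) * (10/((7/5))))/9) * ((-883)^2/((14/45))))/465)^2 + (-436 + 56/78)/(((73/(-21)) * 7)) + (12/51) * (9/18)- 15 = 5269457651903369975357/85765605149952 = 61440220.04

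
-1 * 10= -10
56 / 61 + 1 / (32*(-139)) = 249027 / 271328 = 0.92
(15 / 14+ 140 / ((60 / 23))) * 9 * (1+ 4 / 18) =25289 / 42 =602.12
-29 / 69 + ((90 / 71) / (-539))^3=-1625321772255161 / 3867144786718521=-0.42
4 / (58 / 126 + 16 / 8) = 252 / 155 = 1.63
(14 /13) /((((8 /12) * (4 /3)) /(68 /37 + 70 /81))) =28343 /8658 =3.27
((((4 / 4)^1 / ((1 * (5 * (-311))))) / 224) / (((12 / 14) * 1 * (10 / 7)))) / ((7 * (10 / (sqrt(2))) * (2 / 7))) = -7 * sqrt(2) / 59712000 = -0.00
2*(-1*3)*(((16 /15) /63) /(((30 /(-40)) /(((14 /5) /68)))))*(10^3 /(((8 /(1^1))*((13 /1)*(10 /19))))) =608 /5967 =0.10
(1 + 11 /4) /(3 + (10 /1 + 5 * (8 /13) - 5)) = 65 /192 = 0.34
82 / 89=0.92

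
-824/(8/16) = -1648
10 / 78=5 / 39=0.13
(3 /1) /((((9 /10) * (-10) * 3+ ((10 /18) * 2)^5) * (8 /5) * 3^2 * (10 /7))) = -0.01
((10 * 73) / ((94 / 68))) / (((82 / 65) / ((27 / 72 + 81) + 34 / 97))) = 25578468175 / 747676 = 34210.63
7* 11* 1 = 77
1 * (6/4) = 3/2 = 1.50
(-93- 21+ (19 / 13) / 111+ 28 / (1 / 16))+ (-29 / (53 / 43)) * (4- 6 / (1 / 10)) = 126312569 / 76479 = 1651.60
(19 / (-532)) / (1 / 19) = -19 / 28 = -0.68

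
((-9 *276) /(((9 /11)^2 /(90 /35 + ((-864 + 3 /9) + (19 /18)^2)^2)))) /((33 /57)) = -2628056688944137 /551124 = -4768539727.80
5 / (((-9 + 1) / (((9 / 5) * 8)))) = -9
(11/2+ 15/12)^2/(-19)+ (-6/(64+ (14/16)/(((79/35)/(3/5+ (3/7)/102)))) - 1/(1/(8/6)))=-4814624131/1258801680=-3.82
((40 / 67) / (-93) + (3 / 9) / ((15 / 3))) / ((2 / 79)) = 148283 / 62310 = 2.38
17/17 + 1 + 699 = 701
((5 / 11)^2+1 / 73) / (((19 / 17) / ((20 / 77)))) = 94520 / 1846097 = 0.05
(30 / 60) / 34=1 / 68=0.01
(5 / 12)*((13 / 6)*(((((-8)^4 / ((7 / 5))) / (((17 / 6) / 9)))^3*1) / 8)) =152637768990720000 / 1685159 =90577665959.54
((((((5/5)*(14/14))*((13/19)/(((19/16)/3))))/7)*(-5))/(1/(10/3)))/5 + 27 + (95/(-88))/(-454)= 2643024913/100958704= 26.18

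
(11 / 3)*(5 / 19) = 55 / 57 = 0.96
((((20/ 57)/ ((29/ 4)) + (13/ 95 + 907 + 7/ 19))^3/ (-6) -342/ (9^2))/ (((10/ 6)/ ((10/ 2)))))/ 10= -422032140055724364991/ 11291680192500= -37375495.31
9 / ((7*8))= 9 / 56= 0.16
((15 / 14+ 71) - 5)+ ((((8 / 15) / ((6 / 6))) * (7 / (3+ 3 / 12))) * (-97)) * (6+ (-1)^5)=-267571 / 546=-490.06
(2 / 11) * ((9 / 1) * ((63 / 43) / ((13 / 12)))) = 13608 / 6149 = 2.21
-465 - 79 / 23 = -10774 / 23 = -468.43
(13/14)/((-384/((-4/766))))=13/1029504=0.00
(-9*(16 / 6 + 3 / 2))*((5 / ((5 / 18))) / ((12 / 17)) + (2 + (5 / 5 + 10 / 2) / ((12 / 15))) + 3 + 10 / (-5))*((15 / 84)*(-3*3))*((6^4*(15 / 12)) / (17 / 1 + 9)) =12301875 / 91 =135185.44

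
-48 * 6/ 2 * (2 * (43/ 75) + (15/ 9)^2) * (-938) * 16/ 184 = 26504128/ 575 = 46094.14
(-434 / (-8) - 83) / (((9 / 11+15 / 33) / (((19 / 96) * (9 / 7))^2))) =-4109985 / 2809856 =-1.46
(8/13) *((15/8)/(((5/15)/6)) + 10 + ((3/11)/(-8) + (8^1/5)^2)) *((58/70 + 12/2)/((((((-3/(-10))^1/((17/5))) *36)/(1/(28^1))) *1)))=413641841/189189000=2.19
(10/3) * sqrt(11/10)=sqrt(110)/3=3.50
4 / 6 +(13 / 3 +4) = 9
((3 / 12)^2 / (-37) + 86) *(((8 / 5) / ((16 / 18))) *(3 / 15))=458199 / 14800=30.96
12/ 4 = 3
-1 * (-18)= 18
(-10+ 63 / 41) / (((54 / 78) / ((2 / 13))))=-694 / 369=-1.88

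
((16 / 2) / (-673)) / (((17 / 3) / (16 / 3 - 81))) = 1816 / 11441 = 0.16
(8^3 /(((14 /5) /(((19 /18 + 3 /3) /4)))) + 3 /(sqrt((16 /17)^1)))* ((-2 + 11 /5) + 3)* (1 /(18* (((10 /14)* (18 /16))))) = 112* sqrt(17) /675 + 75776 /3645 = 21.47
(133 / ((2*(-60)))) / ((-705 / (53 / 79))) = 0.00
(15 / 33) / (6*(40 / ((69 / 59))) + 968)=115 / 296824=0.00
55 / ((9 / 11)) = 605 / 9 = 67.22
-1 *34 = -34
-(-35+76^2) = -5741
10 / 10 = 1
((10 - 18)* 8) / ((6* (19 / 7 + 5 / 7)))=-28 / 9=-3.11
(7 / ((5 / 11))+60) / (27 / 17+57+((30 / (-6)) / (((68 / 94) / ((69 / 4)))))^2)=6972992 / 1320049365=0.01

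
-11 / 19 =-0.58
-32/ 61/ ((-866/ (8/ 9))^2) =-512/ 926383149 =-0.00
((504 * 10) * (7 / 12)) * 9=26460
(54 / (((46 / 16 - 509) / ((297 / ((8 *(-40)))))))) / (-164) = -8019 / 13280720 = -0.00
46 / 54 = 23 / 27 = 0.85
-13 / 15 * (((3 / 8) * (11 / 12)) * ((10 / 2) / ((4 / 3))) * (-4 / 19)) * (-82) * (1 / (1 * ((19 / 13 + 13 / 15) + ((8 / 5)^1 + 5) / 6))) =-1143285 / 203224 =-5.63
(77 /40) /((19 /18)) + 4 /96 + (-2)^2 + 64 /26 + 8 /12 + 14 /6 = 335729 /29640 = 11.33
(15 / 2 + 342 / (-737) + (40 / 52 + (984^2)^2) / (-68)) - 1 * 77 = -2245594028596480 / 162877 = -13787054210.21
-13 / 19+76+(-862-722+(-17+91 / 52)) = -115819 / 76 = -1523.93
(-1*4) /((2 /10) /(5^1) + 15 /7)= -350 /191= -1.83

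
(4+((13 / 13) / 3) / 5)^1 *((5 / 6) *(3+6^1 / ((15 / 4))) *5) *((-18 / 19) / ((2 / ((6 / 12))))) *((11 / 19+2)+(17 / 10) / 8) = -5952929 / 115520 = -51.53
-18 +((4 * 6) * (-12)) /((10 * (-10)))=-378 /25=-15.12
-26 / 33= -0.79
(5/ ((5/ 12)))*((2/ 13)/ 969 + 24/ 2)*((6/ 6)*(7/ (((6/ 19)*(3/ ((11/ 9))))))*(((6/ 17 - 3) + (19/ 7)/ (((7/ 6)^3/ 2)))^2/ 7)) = 40715960761652/ 368192075069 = 110.58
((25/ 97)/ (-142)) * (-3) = 75/ 13774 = 0.01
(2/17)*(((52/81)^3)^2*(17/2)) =19770609664/282429536481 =0.07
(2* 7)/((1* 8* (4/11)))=77/16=4.81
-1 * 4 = -4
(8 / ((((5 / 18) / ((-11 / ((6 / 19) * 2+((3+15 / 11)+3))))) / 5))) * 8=-882816 / 557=-1584.95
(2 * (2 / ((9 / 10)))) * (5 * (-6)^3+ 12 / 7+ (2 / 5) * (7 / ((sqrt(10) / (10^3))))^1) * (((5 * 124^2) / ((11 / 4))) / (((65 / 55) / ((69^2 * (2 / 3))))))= -32743843942400 / 91+ 3643988992000 * sqrt(10) / 39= -64353102359.31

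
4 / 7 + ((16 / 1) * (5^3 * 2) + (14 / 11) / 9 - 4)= 2769722 / 693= 3996.71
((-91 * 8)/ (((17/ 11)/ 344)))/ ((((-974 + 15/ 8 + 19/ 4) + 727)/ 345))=2534371840/ 10897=232575.19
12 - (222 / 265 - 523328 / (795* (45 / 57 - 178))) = 782 / 105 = 7.45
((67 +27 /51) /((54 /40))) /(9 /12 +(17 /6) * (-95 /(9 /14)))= -91840 /767363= -0.12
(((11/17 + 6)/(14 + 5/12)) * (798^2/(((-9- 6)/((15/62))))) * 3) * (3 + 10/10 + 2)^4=-1678656099456/91171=-18412171.63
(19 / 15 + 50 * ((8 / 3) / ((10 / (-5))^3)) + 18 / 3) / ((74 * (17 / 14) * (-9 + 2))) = 47 / 3145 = 0.01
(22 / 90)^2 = 121 / 2025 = 0.06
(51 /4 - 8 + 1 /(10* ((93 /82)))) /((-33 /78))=-116987 /10230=-11.44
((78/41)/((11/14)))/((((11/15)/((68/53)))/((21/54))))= 433160/262933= 1.65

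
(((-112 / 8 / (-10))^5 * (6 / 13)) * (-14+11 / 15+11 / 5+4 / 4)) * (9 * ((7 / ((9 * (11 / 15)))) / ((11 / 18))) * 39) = -5755859676 / 378125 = -15222.11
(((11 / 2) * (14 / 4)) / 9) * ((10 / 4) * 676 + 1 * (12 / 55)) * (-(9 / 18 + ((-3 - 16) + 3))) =10086377 / 180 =56035.43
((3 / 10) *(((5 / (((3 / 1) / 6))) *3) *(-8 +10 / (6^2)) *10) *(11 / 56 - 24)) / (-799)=-926435 / 44744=-20.71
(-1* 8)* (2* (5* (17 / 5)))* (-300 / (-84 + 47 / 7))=-571200 / 541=-1055.82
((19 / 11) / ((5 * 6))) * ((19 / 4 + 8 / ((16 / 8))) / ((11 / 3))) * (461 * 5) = 306565 / 968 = 316.70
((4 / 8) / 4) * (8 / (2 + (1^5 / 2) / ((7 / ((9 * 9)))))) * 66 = 924 / 109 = 8.48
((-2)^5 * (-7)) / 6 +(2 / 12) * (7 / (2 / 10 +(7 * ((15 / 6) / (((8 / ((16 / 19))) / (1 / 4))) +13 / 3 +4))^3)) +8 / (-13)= 17247016249673144 / 469716151241103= 36.72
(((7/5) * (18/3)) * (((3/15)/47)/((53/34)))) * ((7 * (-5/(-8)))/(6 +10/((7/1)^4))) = 352947/21123680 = 0.02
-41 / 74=-0.55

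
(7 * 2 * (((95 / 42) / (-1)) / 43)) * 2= -190 / 129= -1.47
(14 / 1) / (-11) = -14 / 11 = -1.27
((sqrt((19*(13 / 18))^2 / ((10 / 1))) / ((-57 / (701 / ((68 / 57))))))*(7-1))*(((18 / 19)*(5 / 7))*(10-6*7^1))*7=218712*sqrt(10) / 17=40684.00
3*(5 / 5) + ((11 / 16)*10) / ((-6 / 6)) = -31 / 8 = -3.88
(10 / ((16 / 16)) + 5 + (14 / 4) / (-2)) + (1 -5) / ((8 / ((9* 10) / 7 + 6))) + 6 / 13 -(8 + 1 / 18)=-12359 / 3276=-3.77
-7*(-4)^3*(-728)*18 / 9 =-652288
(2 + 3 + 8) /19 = 13 /19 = 0.68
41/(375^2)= 41/140625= 0.00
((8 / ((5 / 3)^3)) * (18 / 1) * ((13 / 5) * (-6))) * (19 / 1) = -5762016 / 625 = -9219.23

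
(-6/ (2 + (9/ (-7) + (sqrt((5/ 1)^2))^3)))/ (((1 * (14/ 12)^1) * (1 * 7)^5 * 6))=-3/ 7395080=-0.00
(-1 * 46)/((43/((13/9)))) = -598/387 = -1.55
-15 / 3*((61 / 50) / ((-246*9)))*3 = 61 / 7380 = 0.01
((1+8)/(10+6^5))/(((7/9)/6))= 243/27251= 0.01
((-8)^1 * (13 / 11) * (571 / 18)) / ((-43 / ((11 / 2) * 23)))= 341458 / 387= 882.32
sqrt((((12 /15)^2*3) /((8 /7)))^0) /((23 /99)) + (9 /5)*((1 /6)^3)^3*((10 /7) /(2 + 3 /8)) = 921479351 /214081056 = 4.30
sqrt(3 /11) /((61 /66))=0.57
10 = 10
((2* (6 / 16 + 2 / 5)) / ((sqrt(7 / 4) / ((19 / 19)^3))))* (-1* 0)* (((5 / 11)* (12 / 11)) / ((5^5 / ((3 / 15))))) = 0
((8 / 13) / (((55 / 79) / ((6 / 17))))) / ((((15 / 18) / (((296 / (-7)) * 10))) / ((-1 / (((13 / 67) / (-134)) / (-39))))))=362779001856 / 85085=4263724.53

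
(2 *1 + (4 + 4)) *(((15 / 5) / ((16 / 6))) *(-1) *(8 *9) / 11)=-73.64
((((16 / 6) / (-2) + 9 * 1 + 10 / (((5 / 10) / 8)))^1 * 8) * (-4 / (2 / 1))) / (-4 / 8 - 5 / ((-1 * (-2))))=8048 / 9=894.22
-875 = -875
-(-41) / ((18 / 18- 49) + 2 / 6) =-123 / 143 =-0.86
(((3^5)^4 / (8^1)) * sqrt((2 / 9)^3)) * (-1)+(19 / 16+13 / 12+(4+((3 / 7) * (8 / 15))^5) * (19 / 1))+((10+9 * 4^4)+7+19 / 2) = 6072661593791 / 2521050000 - 129140163 * sqrt(2) / 4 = -45655533.71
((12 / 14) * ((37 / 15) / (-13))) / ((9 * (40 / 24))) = -74 / 6825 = -0.01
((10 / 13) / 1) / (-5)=-2 / 13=-0.15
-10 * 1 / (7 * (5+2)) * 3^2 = -1.84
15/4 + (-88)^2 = 30991/4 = 7747.75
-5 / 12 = -0.42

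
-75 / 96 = -25 / 32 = -0.78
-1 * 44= -44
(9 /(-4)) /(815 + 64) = -3 /1172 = -0.00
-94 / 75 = -1.25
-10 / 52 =-5 / 26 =-0.19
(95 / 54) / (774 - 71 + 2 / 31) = 589 / 235386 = 0.00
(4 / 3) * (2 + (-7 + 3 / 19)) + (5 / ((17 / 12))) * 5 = 10844 / 969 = 11.19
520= 520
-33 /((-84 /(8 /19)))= 22 /133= 0.17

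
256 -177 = 79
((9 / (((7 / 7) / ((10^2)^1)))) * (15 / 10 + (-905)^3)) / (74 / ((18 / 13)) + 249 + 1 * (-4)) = -3001931375175 / 1343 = -2235243019.49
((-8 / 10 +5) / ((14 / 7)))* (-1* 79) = -1659 / 10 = -165.90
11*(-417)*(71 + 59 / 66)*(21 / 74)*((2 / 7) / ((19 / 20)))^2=-791466000 / 93499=-8464.97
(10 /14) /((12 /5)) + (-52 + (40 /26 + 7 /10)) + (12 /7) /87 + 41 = -1337057 /158340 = -8.44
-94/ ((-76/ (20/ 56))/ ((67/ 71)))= 0.42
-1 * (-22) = 22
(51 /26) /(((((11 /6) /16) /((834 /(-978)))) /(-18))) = 262.77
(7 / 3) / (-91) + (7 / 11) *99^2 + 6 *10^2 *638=15172442 / 39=389036.97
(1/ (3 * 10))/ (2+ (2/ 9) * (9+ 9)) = 1/ 180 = 0.01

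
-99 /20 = -4.95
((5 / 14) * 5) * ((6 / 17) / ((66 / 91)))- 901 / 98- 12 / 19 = -8.96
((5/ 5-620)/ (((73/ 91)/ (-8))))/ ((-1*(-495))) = 450632/ 36135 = 12.47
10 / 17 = 0.59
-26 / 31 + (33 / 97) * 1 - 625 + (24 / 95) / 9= -536025034 / 856995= -625.47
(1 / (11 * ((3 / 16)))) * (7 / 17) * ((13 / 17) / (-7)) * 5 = -1040 / 9537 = -0.11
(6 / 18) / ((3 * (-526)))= -1 / 4734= -0.00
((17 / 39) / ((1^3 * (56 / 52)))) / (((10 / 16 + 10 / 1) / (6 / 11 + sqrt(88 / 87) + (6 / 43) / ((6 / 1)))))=1076 / 49665 + 8 * sqrt(1914) / 9135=0.06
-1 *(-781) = 781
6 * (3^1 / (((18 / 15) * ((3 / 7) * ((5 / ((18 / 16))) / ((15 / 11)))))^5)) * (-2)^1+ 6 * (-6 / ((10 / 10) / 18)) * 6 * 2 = -328406336143569 / 42218553344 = -7778.72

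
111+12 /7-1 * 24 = 88.71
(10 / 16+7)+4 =93 / 8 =11.62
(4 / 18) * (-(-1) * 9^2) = 18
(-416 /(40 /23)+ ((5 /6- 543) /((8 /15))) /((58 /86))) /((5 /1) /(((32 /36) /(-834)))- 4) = 4051919 /10892980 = 0.37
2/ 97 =0.02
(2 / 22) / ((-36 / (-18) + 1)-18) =-1 / 165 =-0.01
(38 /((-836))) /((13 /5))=-0.02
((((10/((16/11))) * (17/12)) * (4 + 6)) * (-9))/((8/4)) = -14025/32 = -438.28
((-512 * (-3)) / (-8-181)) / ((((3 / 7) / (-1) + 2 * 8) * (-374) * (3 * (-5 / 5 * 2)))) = -128 / 550341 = -0.00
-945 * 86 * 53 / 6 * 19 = -13639815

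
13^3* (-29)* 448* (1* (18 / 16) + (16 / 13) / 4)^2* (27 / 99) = -175765317 / 11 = -15978665.18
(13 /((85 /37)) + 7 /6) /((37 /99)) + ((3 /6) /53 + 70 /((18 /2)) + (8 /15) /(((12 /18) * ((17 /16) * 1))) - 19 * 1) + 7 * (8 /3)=39708794 /1500165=26.47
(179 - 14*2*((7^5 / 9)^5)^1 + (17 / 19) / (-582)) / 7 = -138409010098278450522647561 / 1523582298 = -90844459324558554.65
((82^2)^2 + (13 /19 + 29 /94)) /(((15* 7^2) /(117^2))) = 368457450221367 /437570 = 842053729.05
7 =7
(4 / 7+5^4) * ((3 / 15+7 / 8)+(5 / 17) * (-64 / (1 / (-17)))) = 56239497 / 280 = 200855.35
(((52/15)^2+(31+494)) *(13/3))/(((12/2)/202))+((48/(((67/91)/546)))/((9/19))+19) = 20827592984/135675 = 153510.91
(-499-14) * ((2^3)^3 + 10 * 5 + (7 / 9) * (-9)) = -284715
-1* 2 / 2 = -1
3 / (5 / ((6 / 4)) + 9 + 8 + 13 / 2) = 18 / 161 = 0.11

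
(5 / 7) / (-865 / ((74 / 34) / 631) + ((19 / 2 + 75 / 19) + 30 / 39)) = -91390 / 32084461633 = -0.00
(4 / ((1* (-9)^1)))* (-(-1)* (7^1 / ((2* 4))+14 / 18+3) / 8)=-335 / 1296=-0.26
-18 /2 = -9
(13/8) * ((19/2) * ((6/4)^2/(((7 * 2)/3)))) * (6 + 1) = 6669/128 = 52.10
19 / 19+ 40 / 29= 2.38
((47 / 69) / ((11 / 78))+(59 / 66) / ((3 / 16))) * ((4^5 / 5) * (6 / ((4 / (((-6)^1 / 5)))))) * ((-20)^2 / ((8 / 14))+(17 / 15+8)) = -21640005632 / 8625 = -2508986.16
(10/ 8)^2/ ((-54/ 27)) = -25/ 32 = -0.78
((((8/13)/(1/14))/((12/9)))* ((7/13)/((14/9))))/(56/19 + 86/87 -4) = -312417/8957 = -34.88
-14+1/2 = -13.50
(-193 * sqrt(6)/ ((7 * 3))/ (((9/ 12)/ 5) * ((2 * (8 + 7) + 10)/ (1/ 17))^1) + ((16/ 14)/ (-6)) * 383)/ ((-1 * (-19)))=-1532/ 399 - 193 * sqrt(6)/ 40698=-3.85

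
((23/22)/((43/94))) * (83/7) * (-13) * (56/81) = -9331192/38313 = -243.55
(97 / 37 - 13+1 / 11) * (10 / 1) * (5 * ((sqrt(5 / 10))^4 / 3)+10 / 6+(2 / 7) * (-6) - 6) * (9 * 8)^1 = 10802460 / 259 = 41708.34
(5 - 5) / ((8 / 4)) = 0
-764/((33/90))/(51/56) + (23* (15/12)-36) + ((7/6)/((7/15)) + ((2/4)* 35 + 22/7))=-11896305/5236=-2272.02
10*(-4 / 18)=-2.22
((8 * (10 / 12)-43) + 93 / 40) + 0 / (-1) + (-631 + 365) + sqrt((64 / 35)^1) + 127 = -20761 / 120 + 8 * sqrt(35) / 35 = -171.66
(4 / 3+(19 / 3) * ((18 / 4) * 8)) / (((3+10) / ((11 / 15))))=7568 / 585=12.94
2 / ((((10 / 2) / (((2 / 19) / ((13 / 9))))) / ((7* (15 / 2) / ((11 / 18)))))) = 6804 / 2717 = 2.50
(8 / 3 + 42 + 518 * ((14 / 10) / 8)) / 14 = 8119 / 840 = 9.67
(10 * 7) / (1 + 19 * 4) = 10 / 11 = 0.91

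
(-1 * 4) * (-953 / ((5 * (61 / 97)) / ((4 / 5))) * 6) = 8874336 / 1525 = 5819.24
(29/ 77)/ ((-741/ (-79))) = 2291/ 57057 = 0.04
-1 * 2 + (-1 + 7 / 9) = -20 / 9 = -2.22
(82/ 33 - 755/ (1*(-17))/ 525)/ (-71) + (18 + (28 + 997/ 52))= 1573976871/ 24164140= 65.14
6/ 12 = 1/ 2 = 0.50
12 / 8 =3 / 2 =1.50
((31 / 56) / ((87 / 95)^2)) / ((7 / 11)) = 3077525 / 2967048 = 1.04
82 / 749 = 0.11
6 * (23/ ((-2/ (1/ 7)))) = -69/ 7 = -9.86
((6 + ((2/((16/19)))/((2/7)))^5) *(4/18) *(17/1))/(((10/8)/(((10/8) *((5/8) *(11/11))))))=3537877424665/37748736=93721.75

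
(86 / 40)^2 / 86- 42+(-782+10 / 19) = -12515983 / 15200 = -823.42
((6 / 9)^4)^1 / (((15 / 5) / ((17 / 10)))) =136 / 1215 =0.11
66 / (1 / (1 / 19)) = 66 / 19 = 3.47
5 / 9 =0.56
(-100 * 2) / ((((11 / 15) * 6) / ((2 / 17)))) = -1000 / 187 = -5.35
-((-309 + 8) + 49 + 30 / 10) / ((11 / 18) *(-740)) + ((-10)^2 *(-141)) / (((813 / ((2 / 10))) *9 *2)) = -7378699 / 9926730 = -0.74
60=60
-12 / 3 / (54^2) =-1 / 729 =-0.00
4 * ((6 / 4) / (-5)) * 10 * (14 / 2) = -84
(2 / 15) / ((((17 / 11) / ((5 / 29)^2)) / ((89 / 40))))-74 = -12694757 / 171564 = -73.99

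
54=54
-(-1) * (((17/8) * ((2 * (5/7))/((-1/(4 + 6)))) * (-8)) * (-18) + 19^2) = -28073/7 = -4010.43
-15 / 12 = -1.25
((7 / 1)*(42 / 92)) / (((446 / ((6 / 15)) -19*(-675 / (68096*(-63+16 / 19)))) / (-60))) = -3733244928 / 21709479821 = -0.17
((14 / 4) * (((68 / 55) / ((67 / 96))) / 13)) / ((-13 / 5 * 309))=-7616 / 12828959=-0.00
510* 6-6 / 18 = 9179 / 3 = 3059.67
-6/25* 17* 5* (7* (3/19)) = -2142/95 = -22.55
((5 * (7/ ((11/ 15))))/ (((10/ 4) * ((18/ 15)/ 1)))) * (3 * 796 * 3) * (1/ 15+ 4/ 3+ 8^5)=41082996780/ 11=3734817889.09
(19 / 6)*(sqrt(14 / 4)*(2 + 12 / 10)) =76*sqrt(14) / 15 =18.96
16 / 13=1.23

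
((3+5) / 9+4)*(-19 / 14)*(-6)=39.81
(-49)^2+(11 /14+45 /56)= 134545 /56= 2402.59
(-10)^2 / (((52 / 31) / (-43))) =-33325 / 13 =-2563.46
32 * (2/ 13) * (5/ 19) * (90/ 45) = 640/ 247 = 2.59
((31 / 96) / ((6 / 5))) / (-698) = -155 / 402048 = -0.00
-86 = -86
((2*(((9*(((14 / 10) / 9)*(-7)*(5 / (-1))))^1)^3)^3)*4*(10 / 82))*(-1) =-1588696193083364.88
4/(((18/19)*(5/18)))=76/5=15.20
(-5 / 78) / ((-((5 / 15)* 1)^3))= 45 / 26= 1.73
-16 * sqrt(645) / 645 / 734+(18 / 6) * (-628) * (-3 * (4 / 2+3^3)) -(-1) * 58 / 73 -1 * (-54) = 11969284 / 73 -8 * sqrt(645) / 236715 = 163962.79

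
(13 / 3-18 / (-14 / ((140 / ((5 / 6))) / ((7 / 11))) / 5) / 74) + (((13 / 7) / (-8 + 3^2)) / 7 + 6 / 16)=1214333 / 43512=27.91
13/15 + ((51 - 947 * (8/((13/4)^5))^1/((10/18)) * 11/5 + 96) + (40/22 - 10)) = 17442994312/306316725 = 56.94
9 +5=14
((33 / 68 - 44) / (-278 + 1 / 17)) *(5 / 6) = 2959 / 22680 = 0.13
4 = 4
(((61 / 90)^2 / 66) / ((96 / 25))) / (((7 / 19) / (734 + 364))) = 4312639 / 798336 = 5.40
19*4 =76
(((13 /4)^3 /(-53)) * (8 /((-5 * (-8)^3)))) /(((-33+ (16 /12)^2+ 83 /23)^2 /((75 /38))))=-1412088795 /269527978737664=-0.00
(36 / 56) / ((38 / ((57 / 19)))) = 0.05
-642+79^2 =5599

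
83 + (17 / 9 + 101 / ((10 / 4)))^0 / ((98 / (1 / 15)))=122011 / 1470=83.00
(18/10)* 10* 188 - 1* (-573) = 3957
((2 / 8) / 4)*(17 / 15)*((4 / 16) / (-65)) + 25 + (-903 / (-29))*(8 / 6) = 120369107 / 1809600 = 66.52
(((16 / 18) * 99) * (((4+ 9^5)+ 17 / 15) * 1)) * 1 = 77951456 / 15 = 5196763.73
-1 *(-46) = 46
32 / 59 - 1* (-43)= 2569 / 59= 43.54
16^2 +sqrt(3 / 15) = sqrt(5) / 5 +256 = 256.45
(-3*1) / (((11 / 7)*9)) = -7 / 33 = -0.21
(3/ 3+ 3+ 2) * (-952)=-5712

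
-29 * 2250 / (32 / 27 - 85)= 1761750 / 2263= 778.50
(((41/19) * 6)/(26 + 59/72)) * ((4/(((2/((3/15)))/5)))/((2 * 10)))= 8856/183445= 0.05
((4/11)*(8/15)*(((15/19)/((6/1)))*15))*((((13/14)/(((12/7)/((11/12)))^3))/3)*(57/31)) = 385385/11570688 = 0.03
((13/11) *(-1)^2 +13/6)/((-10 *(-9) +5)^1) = 221/6270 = 0.04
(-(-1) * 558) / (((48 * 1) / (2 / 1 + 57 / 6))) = 2139 / 16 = 133.69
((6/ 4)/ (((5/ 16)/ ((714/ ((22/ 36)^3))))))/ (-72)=-1388016/ 6655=-208.57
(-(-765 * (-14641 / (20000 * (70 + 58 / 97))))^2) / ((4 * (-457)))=0.03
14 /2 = 7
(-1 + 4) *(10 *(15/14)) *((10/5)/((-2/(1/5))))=-6.43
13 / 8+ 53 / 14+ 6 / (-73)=21783 / 4088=5.33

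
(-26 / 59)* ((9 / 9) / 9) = -0.05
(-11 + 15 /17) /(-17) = 172 /289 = 0.60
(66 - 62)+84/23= 176/23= 7.65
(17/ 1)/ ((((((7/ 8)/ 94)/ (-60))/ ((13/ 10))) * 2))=-498576/ 7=-71225.14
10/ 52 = 5/ 26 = 0.19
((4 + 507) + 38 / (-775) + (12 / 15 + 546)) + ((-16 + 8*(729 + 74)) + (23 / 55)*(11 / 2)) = 11575479 / 1550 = 7468.05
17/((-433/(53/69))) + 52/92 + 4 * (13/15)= 199266/49795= 4.00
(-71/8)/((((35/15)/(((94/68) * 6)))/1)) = -30033/952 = -31.55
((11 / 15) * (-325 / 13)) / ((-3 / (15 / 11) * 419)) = 25 / 1257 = 0.02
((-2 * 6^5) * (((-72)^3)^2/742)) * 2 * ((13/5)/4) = -7041490329010176/1855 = -3795951659843.76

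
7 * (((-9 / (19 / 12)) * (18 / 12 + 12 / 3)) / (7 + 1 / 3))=-567 / 19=-29.84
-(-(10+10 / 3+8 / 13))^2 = -295936 / 1521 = -194.57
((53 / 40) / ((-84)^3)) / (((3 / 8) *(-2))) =53 / 17781120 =0.00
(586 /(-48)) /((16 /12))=-293 /32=-9.16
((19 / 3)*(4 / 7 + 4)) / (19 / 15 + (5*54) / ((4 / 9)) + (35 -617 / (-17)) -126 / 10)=20672 / 476567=0.04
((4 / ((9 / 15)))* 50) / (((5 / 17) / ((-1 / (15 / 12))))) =-2720 / 3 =-906.67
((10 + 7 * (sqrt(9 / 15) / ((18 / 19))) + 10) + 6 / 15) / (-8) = -51 / 20-133 * sqrt(15) / 720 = -3.27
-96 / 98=-48 / 49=-0.98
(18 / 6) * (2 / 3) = 2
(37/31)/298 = 37/9238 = 0.00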